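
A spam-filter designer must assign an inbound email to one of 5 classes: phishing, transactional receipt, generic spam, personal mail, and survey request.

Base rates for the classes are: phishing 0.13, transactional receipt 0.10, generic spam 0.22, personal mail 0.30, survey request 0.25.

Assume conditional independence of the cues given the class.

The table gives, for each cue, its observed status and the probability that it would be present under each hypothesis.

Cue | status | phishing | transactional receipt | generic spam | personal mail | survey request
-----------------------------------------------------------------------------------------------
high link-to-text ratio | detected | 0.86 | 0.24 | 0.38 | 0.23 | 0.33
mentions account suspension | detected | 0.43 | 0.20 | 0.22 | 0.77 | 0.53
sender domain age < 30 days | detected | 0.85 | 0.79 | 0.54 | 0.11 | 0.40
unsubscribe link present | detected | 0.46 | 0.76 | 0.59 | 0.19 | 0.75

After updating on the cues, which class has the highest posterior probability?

For each hypothesis, the unnormalized posterior weight is prior × product of the cue likelihoods:
  phishing: 0.13 × 0.86 × 0.43 × 0.85 × 0.46 = 0.018797
  transactional receipt: 0.10 × 0.24 × 0.20 × 0.79 × 0.76 = 0.0028819
  generic spam: 0.22 × 0.38 × 0.22 × 0.54 × 0.59 = 0.0058597
  personal mail: 0.30 × 0.23 × 0.77 × 0.11 × 0.19 = 0.0011104
  survey request: 0.25 × 0.33 × 0.53 × 0.40 × 0.75 = 0.013118
Marginal likelihood of the evidence = 0.041766.
P(phishing | evidence) ≈ 0.018797 / 0.041766 ≈ 0.450
P(transactional receipt | evidence) ≈ 0.0028819 / 0.041766 ≈ 0.069
P(generic spam | evidence) ≈ 0.0058597 / 0.041766 ≈ 0.140
P(personal mail | evidence) ≈ 0.0011104 / 0.041766 ≈ 0.027
P(survey request | evidence) ≈ 0.013118 / 0.041766 ≈ 0.314
The largest is 0.450, so phishing is most probable.

phishing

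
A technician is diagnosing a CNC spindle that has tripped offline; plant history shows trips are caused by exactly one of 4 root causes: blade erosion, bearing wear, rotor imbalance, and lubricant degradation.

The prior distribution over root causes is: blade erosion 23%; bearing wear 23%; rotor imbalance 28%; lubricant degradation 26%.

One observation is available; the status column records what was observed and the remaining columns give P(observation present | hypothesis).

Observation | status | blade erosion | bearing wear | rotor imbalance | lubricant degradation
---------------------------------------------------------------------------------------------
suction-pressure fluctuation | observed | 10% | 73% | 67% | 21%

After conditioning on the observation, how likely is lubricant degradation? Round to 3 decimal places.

By Bayes' rule, the unnormalized weight for each hypothesis is prior × likelihood:
  blade erosion: 0.23 × 0.10 = 0.023
  bearing wear: 0.23 × 0.73 = 0.1679
  rotor imbalance: 0.28 × 0.67 = 0.1876
  lubricant degradation: 0.26 × 0.21 = 0.0546
Normalizing constant Z = 0.023 + 0.1679 + 0.1876 + 0.0546 = 0.4331.
P(lubricant degradation | evidence) = 0.0546 / 0.4331 ≈ 0.126.

0.126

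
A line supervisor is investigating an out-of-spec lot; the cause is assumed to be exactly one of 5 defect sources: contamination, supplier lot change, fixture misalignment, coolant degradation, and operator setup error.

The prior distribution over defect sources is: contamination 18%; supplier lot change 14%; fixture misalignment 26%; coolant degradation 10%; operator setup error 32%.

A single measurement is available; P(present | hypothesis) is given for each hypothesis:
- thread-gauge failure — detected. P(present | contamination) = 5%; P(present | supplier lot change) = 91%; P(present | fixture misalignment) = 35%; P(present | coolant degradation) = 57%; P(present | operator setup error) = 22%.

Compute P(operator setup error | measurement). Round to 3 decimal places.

By Bayes' rule, the unnormalized weight for each hypothesis is prior × likelihood:
  contamination: 0.18 × 0.05 = 0.009
  supplier lot change: 0.14 × 0.91 = 0.1274
  fixture misalignment: 0.26 × 0.35 = 0.091
  coolant degradation: 0.10 × 0.57 = 0.057
  operator setup error: 0.32 × 0.22 = 0.0704
Normalizing constant Z = 0.009 + 0.1274 + 0.091 + 0.057 + 0.0704 = 0.3548.
P(operator setup error | evidence) = 0.0704 / 0.3548 ≈ 0.198.

0.198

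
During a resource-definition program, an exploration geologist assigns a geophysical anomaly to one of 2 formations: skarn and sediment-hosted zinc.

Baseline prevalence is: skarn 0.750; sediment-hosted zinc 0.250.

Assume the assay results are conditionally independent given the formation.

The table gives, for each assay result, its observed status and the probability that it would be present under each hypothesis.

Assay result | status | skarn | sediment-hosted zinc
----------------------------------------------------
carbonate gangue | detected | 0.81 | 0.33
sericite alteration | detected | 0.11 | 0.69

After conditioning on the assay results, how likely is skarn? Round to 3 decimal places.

Multiply each prior by the joint likelihood of the assay result pattern:
  skarn: 0.750 × 0.81 × 0.11 = 0.066825
  sediment-hosted zinc: 0.250 × 0.33 × 0.69 = 0.056925
Marginal likelihood of the evidence = 0.12375.
P(skarn | evidence) = 0.066825 / 0.12375 ≈ 0.540.

0.540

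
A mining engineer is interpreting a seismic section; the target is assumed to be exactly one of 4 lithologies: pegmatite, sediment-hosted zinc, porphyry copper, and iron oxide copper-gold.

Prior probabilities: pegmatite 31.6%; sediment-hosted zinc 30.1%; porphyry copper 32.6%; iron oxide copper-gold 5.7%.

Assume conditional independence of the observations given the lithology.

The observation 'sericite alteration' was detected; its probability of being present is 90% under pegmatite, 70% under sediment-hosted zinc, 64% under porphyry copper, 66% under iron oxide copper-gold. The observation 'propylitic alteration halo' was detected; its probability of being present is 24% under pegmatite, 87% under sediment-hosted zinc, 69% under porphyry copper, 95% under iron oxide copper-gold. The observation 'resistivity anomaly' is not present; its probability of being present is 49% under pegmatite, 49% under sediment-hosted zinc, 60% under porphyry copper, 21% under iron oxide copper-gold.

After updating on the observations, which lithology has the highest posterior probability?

For each hypothesis, the unnormalized posterior weight is prior × product of the observation likelihoods (using 1 − P(present | H) for each absent observation):
  pegmatite: 0.316 × 0.90 × 0.24 × (1 − 0.49) = 0.034811
  sediment-hosted zinc: 0.301 × 0.70 × 0.87 × (1 − 0.49) = 0.093488
  porphyry copper: 0.326 × 0.64 × 0.69 × (1 − 0.60) = 0.057585
  iron oxide copper-gold: 0.057 × 0.66 × 0.95 × (1 − 0.21) = 0.028234
Marginal likelihood of the evidence = 0.21412.
P(pegmatite | evidence) ≈ 0.034811 / 0.21412 ≈ 0.163
P(sediment-hosted zinc | evidence) ≈ 0.093488 / 0.21412 ≈ 0.437
P(porphyry copper | evidence) ≈ 0.057585 / 0.21412 ≈ 0.269
P(iron oxide copper-gold | evidence) ≈ 0.028234 / 0.21412 ≈ 0.132
The largest is 0.437, so sediment-hosted zinc is most probable.

sediment-hosted zinc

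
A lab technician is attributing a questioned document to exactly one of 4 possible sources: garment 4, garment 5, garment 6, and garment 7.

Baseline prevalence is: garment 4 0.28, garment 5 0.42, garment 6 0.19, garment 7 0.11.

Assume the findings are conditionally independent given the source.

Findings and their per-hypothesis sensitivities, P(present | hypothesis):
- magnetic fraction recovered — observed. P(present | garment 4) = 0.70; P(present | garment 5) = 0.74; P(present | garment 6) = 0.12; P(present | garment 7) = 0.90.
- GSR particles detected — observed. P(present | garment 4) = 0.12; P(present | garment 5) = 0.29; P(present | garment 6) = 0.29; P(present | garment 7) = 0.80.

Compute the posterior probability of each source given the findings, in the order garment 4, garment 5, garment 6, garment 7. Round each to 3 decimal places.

0.118, 0.452, 0.033, 0.397

By Bayes' rule with conditional independence, the unnormalized weight for each hypothesis is prior × ∏ likelihoods:
  garment 4: 0.28 × 0.70 × 0.12 = 0.02352
  garment 5: 0.42 × 0.74 × 0.29 = 0.090132
  garment 6: 0.19 × 0.12 × 0.29 = 0.006612
  garment 7: 0.11 × 0.90 × 0.80 = 0.0792
Normalizing constant Z = 0.02352 + 0.090132 + 0.006612 + 0.0792 = 0.19946.
P(garment 4 | evidence) = 0.02352 / 0.19946 ≈ 0.118
P(garment 5 | evidence) = 0.090132 / 0.19946 ≈ 0.452
P(garment 6 | evidence) = 0.006612 / 0.19946 ≈ 0.033
P(garment 7 | evidence) = 0.0792 / 0.19946 ≈ 0.397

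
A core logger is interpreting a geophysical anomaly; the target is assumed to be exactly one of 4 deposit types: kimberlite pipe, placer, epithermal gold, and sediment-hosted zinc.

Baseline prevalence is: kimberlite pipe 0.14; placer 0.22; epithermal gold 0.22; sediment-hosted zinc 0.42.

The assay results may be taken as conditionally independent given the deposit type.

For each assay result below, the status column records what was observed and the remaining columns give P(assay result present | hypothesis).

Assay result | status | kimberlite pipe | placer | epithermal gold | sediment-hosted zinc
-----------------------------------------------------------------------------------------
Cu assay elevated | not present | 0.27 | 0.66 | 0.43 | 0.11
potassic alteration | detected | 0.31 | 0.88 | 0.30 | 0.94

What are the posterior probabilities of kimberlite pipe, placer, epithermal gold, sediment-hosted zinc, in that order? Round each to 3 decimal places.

0.065, 0.135, 0.077, 0.722

By Bayes' rule with conditional independence, the unnormalized weight for each hypothesis is prior × ∏ likelihoods (using 1 − P(present | H) for each absent assay result):
  kimberlite pipe: 0.14 × (1 − 0.27) × 0.31 = 0.031682
  placer: 0.22 × (1 − 0.66) × 0.88 = 0.065824
  epithermal gold: 0.22 × (1 − 0.43) × 0.30 = 0.03762
  sediment-hosted zinc: 0.42 × (1 − 0.11) × 0.94 = 0.35137
Normalizing constant Z = 0.031682 + 0.065824 + 0.03762 + 0.35137 = 0.4865.
P(kimberlite pipe | evidence) = 0.031682 / 0.4865 ≈ 0.065
P(placer | evidence) = 0.065824 / 0.4865 ≈ 0.135
P(epithermal gold | evidence) = 0.03762 / 0.4865 ≈ 0.077
P(sediment-hosted zinc | evidence) = 0.35137 / 0.4865 ≈ 0.722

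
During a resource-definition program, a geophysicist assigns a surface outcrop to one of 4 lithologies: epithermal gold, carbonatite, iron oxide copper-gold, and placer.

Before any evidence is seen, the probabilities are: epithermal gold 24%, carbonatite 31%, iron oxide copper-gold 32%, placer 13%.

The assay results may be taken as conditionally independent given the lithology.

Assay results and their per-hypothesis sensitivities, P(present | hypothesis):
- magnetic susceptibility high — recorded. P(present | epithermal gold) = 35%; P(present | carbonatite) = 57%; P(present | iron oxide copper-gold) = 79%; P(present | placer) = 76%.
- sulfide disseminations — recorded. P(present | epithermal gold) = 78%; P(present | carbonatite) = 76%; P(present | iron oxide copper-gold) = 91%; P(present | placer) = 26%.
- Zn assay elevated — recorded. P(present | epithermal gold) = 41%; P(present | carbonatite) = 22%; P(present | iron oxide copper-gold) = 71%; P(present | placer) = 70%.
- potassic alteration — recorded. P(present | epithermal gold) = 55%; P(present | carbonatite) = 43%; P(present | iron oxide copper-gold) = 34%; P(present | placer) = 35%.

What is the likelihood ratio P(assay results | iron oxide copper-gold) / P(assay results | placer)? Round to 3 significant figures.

3.58

The Bayes factor is the ratio of the joint likelihoods of the assay result pattern under the two hypotheses.
  iron oxide copper-gold: 0.79 × 0.91 × 0.71 × 0.34 = 0.17354
  placer: 0.76 × 0.26 × 0.70 × 0.35 = 0.048412
Bayes factor = 0.17354 / 0.048412 ≈ 3.58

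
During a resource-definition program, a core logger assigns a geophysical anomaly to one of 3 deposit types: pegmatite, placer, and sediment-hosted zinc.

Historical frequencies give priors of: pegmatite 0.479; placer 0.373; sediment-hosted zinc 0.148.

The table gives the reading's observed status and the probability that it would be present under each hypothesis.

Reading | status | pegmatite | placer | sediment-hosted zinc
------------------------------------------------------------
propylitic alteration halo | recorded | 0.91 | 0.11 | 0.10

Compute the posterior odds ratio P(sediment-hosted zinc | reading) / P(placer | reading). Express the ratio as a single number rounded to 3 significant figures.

Posterior odds equal prior odds times the likelihood ratio; only the two competing hypotheses matter.
  sediment-hosted zinc: 0.148 × 0.10 = 0.0148
  placer: 0.373 × 0.11 = 0.04103
Posterior odds = 0.0148 / 0.04103 ≈ 0.361.

0.361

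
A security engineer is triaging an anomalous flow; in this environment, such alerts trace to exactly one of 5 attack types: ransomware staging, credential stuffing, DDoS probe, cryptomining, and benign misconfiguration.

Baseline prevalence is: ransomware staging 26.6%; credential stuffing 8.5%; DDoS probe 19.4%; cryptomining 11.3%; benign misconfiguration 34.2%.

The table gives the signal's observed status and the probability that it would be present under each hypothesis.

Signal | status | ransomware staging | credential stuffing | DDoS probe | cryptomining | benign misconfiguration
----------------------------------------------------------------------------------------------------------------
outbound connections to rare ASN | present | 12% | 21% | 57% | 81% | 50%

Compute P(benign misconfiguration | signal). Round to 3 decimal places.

For each hypothesis, the unnormalized posterior weight is prior × likelihood:
  ransomware staging: 0.266 × 0.12 = 0.03192
  credential stuffing: 0.085 × 0.21 = 0.01785
  DDoS probe: 0.194 × 0.57 = 0.11058
  cryptomining: 0.113 × 0.81 = 0.09153
  benign misconfiguration: 0.342 × 0.50 = 0.171
Marginal likelihood of the evidence = 0.42288.
P(benign misconfiguration | evidence) = 0.171 / 0.42288 ≈ 0.404.

0.404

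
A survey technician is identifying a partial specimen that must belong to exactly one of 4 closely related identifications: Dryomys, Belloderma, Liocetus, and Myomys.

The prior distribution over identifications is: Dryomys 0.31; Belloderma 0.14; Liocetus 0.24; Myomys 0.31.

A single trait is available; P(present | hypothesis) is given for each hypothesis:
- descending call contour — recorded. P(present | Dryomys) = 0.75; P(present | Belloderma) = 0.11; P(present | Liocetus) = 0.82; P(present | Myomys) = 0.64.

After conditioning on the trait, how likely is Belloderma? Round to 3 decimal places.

0.024

Multiply each prior by the likelihood of the trait:
  Dryomys: 0.31 × 0.75 = 0.2325
  Belloderma: 0.14 × 0.11 = 0.0154
  Liocetus: 0.24 × 0.82 = 0.1968
  Myomys: 0.31 × 0.64 = 0.1984
The unnormalized weights sum to 0.6431.
P(Belloderma | evidence) = 0.0154 / 0.6431 ≈ 0.024.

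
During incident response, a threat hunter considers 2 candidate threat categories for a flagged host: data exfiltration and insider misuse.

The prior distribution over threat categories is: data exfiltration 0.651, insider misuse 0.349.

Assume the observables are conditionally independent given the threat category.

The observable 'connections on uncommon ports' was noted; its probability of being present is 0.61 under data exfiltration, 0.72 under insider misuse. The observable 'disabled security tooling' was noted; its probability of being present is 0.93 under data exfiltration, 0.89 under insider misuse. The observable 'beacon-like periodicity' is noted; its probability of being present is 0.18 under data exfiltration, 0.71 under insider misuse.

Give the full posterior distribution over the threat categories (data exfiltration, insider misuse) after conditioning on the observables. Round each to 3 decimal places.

Multiply each prior by the joint likelihood of the observable pattern:
  data exfiltration: 0.651 × 0.61 × 0.93 × 0.18 = 0.066476
  insider misuse: 0.349 × 0.72 × 0.89 × 0.71 = 0.15878
Normalizing constant Z = 0.066476 + 0.15878 = 0.22526.
P(data exfiltration | evidence) = 0.066476 / 0.22526 ≈ 0.295
P(insider misuse | evidence) = 0.15878 / 0.22526 ≈ 0.705

0.295, 0.705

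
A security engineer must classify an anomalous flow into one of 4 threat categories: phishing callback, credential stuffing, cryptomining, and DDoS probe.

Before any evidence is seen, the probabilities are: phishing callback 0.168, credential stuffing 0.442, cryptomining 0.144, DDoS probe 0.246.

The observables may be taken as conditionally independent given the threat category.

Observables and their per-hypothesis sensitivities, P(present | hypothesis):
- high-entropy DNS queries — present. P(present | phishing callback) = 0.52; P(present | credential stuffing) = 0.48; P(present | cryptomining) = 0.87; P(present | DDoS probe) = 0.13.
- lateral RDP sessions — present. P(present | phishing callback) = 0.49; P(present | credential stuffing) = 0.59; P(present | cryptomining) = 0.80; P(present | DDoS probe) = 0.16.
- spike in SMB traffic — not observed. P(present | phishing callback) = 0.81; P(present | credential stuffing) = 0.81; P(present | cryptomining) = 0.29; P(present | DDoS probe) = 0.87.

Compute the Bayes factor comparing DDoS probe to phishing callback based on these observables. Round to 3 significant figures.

0.0559

The Bayes factor is the ratio of the joint likelihoods of the observable pattern under the two hypotheses (using 1 − P(present | H) for each absent observable).
  DDoS probe: 0.13 × 0.16 × (1 − 0.87) = 0.002704
  phishing callback: 0.52 × 0.49 × (1 − 0.81) = 0.048412
Bayes factor = 0.002704 / 0.048412 ≈ 0.0559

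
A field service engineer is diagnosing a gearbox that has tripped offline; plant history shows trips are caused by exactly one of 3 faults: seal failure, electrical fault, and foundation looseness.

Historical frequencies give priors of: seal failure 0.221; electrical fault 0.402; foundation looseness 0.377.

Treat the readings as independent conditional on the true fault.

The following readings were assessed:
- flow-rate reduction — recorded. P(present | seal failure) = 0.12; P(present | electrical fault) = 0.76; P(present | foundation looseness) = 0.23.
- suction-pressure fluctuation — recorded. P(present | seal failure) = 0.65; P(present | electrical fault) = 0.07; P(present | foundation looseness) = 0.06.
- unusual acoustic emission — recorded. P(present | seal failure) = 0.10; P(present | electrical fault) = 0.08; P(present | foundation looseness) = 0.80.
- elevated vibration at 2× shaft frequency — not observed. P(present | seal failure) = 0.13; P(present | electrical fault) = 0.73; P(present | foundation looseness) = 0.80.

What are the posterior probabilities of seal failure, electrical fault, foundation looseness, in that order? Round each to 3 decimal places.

By Bayes' rule with conditional independence, the unnormalized weight for each hypothesis is prior × ∏ likelihoods (using 1 − P(present | H) for each absent reading):
  seal failure: 0.221 × 0.12 × 0.65 × 0.10 × (1 − 0.13) = 0.0014997
  electrical fault: 0.402 × 0.76 × 0.07 × 0.08 × (1 − 0.73) = 0.00046195
  foundation looseness: 0.377 × 0.23 × 0.06 × 0.80 × (1 − 0.80) = 0.00083242
Marginal likelihood of the evidence = 0.0027941.
P(seal failure | evidence) = 0.0014997 / 0.0027941 ≈ 0.537
P(electrical fault | evidence) = 0.00046195 / 0.0027941 ≈ 0.165
P(foundation looseness | evidence) = 0.00083242 / 0.0027941 ≈ 0.298

0.537, 0.165, 0.298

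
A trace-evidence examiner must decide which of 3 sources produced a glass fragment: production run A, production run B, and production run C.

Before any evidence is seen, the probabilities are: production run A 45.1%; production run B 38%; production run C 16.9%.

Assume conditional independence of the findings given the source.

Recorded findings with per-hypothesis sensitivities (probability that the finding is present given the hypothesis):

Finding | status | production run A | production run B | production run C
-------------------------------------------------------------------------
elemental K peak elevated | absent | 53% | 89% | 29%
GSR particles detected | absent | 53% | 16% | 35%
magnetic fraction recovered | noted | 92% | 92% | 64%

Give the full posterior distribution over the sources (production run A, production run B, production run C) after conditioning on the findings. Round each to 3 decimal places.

0.527, 0.186, 0.287

By Bayes' rule with conditional independence, the unnormalized weight for each hypothesis is prior × ∏ likelihoods (using 1 − P(present | H) for each absent finding):
  production run A: 0.451 × (1 − 0.53) × (1 − 0.53) × 0.92 = 0.091656
  production run B: 0.380 × (1 − 0.89) × (1 − 0.16) × 0.92 = 0.032303
  production run C: 0.169 × (1 − 0.29) × (1 − 0.35) × 0.64 = 0.049916
Marginal likelihood of the evidence = 0.17387.
P(production run A | evidence) = 0.091656 / 0.17387 ≈ 0.527
P(production run B | evidence) = 0.032303 / 0.17387 ≈ 0.186
P(production run C | evidence) = 0.049916 / 0.17387 ≈ 0.287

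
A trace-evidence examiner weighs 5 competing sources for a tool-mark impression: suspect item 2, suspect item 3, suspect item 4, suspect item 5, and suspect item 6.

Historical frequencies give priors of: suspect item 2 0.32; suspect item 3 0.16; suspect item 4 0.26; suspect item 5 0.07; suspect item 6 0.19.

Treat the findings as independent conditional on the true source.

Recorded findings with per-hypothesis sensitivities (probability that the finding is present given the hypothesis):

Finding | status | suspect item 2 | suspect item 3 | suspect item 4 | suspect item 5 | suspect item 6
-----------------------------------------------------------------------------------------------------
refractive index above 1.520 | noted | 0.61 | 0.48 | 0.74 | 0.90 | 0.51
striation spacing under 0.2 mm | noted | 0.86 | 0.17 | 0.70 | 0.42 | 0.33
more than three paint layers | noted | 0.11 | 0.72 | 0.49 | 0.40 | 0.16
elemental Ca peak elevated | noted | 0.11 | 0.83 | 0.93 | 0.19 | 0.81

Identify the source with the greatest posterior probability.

For each hypothesis, the unnormalized posterior weight is prior × product of the finding likelihoods:
  suspect item 2: 0.32 × 0.61 × 0.86 × 0.11 × 0.11 = 0.0020313
  suspect item 3: 0.16 × 0.48 × 0.17 × 0.72 × 0.83 = 0.0078023
  suspect item 4: 0.26 × 0.74 × 0.70 × 0.49 × 0.93 = 0.061374
  suspect item 5: 0.07 × 0.90 × 0.42 × 0.40 × 0.19 = 0.002011
  suspect item 6: 0.19 × 0.51 × 0.33 × 0.16 × 0.81 = 0.0041442
Marginal likelihood of the evidence = 0.077362.
P(suspect item 2 | evidence) ≈ 0.0020313 / 0.077362 ≈ 0.026
P(suspect item 3 | evidence) ≈ 0.0078023 / 0.077362 ≈ 0.101
P(suspect item 4 | evidence) ≈ 0.061374 / 0.077362 ≈ 0.793
P(suspect item 5 | evidence) ≈ 0.002011 / 0.077362 ≈ 0.026
P(suspect item 6 | evidence) ≈ 0.0041442 / 0.077362 ≈ 0.054
The largest is 0.793, so suspect item 4 is most probable.

suspect item 4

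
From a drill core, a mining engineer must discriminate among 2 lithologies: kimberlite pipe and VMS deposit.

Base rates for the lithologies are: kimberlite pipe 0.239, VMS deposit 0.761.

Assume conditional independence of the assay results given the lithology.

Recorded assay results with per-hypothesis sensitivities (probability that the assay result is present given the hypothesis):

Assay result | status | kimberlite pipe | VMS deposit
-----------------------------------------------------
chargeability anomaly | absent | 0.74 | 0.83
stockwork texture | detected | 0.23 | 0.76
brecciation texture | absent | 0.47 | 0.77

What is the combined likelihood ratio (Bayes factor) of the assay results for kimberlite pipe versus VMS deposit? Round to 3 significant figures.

1.07

The Bayes factor is the ratio of the joint likelihoods of the assay result pattern under the two hypotheses (using 1 − P(present | H) for each absent assay result).
  kimberlite pipe: (1 − 0.74) × 0.23 × (1 − 0.47) = 0.031694
  VMS deposit: (1 − 0.83) × 0.76 × (1 − 0.77) = 0.029716
Bayes factor = 0.031694 / 0.029716 ≈ 1.07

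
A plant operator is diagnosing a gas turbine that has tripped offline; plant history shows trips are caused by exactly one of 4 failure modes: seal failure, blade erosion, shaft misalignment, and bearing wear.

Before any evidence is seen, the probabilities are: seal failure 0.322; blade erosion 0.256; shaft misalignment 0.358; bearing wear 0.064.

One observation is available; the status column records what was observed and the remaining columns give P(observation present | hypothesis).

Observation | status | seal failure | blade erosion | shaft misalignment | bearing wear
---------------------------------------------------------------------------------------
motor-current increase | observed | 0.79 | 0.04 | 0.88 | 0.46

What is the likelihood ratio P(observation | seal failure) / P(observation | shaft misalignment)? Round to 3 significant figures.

Likelihood of this observation under each hypothesis:
  seal failure: 0.79
  shaft misalignment: 0.88
Bayes factor = 0.79 / 0.88 ≈ 0.898

0.898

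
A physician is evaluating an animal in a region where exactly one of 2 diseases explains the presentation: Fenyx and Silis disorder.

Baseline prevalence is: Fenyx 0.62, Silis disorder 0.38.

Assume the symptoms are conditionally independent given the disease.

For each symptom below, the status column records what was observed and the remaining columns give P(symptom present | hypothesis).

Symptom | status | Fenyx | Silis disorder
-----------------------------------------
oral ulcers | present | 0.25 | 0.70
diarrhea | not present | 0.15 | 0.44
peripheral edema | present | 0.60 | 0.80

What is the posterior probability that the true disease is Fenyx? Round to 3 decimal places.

By Bayes' rule with conditional independence, the unnormalized weight for each hypothesis is prior × ∏ likelihoods (using 1 − P(present | H) for each absent symptom):
  Fenyx: 0.62 × 0.25 × (1 − 0.15) × 0.60 = 0.07905
  Silis disorder: 0.38 × 0.70 × (1 − 0.44) × 0.80 = 0.11917
Normalizing constant Z = 0.07905 + 0.11917 = 0.19822.
P(Fenyx | evidence) = 0.07905 / 0.19822 ≈ 0.399.

0.399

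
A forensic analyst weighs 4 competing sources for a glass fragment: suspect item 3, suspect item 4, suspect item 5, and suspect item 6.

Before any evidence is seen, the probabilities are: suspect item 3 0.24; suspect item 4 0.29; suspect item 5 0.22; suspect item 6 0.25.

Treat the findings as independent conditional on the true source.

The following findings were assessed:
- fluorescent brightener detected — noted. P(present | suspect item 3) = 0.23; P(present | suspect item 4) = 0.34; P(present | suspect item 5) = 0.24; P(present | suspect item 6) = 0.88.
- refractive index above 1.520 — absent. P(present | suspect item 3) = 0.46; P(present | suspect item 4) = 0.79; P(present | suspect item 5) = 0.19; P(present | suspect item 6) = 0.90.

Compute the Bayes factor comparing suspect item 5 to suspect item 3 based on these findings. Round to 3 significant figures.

1.57

Joint likelihood of the evidence pattern under each hypothesis (using 1 − P(present | H) for each absent finding):
  suspect item 5: 0.24 × (1 − 0.19) = 0.1944
  suspect item 3: 0.23 × (1 − 0.46) = 0.1242
Bayes factor = 0.1944 / 0.1242 ≈ 1.57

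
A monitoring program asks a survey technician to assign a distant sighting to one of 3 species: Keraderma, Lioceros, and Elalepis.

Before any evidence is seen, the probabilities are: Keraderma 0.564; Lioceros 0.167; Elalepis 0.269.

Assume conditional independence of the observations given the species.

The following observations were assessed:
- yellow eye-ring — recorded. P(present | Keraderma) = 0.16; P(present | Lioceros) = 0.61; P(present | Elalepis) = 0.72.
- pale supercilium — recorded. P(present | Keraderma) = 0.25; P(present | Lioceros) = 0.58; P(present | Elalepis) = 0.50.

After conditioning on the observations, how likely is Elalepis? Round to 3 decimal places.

0.543

For each hypothesis, the unnormalized posterior weight is prior × product of the observation likelihoods:
  Keraderma: 0.564 × 0.16 × 0.25 = 0.02256
  Lioceros: 0.167 × 0.61 × 0.58 = 0.059085
  Elalepis: 0.269 × 0.72 × 0.50 = 0.09684
The unnormalized weights sum to 0.17848.
P(Elalepis | evidence) = 0.09684 / 0.17848 ≈ 0.543.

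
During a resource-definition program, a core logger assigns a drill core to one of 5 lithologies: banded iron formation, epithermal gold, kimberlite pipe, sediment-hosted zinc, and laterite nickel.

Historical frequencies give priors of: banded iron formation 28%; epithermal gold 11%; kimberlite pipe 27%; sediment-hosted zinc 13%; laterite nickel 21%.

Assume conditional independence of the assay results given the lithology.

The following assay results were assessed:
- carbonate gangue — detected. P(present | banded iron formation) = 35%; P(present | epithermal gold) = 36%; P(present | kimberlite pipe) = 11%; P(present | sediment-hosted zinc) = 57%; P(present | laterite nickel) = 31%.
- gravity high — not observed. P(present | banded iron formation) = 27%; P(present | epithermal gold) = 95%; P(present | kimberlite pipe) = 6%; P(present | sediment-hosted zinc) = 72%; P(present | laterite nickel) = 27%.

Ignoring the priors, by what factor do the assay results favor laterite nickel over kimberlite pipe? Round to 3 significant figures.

The Bayes factor is the ratio of the joint likelihoods of the assay result pattern under the two hypotheses (using 1 − P(present | H) for each absent assay result).
  laterite nickel: 0.31 × (1 − 0.27) = 0.2263
  kimberlite pipe: 0.11 × (1 − 0.06) = 0.1034
Bayes factor = 0.2263 / 0.1034 ≈ 2.19

2.19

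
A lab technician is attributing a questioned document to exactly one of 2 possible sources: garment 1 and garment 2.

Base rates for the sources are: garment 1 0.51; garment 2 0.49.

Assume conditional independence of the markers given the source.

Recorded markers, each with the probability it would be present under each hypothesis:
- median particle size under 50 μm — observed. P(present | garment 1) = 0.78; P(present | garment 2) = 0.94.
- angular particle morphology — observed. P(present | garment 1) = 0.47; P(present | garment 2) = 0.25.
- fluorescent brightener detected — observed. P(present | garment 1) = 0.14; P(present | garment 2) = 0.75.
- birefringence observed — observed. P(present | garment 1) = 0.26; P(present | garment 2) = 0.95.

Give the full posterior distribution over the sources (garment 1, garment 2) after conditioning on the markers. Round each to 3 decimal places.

For each hypothesis, the unnormalized posterior weight is prior × product of the marker likelihoods:
  garment 1: 0.51 × 0.78 × 0.47 × 0.14 × 0.26 = 0.0068056
  garment 2: 0.49 × 0.94 × 0.25 × 0.75 × 0.95 = 0.082044
The unnormalized weights sum to 0.08885.
P(garment 1 | evidence) = 0.0068056 / 0.08885 ≈ 0.077
P(garment 2 | evidence) = 0.082044 / 0.08885 ≈ 0.923

0.077, 0.923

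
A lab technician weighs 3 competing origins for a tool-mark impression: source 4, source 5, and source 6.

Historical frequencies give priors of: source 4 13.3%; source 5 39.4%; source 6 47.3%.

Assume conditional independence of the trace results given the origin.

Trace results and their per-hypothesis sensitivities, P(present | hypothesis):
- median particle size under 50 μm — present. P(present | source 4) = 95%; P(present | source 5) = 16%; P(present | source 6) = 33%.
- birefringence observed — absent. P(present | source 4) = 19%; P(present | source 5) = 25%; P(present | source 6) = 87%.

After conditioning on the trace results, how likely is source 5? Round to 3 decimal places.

0.278

By Bayes' rule with conditional independence, the unnormalized weight for each hypothesis is prior × ∏ likelihoods (using 1 − P(present | H) for each absent trace result):
  source 4: 0.133 × 0.95 × (1 − 0.19) = 0.10234
  source 5: 0.394 × 0.16 × (1 − 0.25) = 0.04728
  source 6: 0.473 × 0.33 × (1 − 0.87) = 0.020292
Normalizing constant Z = 0.10234 + 0.04728 + 0.020292 = 0.16992.
P(source 5 | evidence) = 0.04728 / 0.16992 ≈ 0.278.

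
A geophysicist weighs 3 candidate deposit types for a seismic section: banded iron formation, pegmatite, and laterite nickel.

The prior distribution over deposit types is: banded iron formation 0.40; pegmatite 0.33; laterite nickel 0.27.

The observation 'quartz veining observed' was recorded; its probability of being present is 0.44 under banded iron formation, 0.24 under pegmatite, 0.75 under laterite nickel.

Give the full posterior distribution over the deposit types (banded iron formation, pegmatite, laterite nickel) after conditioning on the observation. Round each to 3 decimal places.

0.385, 0.173, 0.442

Multiply each prior by the likelihood of the observation:
  banded iron formation: 0.40 × 0.44 = 0.176
  pegmatite: 0.33 × 0.24 = 0.0792
  laterite nickel: 0.27 × 0.75 = 0.2025
Marginal likelihood of the evidence = 0.4577.
P(banded iron formation | evidence) = 0.176 / 0.4577 ≈ 0.385
P(pegmatite | evidence) = 0.0792 / 0.4577 ≈ 0.173
P(laterite nickel | evidence) = 0.2025 / 0.4577 ≈ 0.442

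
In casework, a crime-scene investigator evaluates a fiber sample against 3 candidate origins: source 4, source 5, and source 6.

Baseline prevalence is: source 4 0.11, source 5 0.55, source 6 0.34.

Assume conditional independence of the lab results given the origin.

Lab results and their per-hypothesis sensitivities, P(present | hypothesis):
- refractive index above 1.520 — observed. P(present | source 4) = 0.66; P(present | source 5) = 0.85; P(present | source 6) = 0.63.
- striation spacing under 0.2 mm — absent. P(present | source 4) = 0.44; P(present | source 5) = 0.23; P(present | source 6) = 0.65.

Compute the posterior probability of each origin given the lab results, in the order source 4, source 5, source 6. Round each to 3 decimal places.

0.085, 0.757, 0.158

By Bayes' rule with conditional independence, the unnormalized weight for each hypothesis is prior × ∏ likelihoods (using 1 − P(present | H) for each absent lab result):
  source 4: 0.11 × 0.66 × (1 − 0.44) = 0.040656
  source 5: 0.55 × 0.85 × (1 − 0.23) = 0.35998
  source 6: 0.34 × 0.63 × (1 − 0.65) = 0.07497
The unnormalized weights sum to 0.4756.
P(source 4 | evidence) = 0.040656 / 0.4756 ≈ 0.085
P(source 5 | evidence) = 0.35998 / 0.4756 ≈ 0.757
P(source 6 | evidence) = 0.07497 / 0.4756 ≈ 0.158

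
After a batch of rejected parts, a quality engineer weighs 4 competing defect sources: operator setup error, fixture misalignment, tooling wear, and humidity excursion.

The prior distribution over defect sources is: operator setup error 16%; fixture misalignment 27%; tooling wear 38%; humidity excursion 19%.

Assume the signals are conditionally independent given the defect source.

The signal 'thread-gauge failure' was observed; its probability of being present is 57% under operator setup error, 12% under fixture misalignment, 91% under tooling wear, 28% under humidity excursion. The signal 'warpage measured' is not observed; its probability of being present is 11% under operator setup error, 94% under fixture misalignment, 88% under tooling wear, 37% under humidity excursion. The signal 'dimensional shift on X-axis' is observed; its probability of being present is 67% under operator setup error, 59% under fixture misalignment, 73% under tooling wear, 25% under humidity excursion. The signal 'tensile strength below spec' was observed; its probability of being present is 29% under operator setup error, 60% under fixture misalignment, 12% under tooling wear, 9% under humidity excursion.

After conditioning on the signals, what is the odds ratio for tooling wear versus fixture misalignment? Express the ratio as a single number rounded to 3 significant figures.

Unnormalized posterior weight (prior times the signal likelihoods) for each of the two hypotheses (using 1 − P(present | H) for each absent signal):
  tooling wear: 0.38 × 0.91 × (1 − 0.88) × 0.73 × 0.12 = 0.003635
  fixture misalignment: 0.27 × 0.12 × (1 − 0.94) × 0.59 × 0.60 = 0.00068818
Odds(tooling wear : fixture misalignment) = 0.003635 / 0.00068818 ≈ 5.28.

5.28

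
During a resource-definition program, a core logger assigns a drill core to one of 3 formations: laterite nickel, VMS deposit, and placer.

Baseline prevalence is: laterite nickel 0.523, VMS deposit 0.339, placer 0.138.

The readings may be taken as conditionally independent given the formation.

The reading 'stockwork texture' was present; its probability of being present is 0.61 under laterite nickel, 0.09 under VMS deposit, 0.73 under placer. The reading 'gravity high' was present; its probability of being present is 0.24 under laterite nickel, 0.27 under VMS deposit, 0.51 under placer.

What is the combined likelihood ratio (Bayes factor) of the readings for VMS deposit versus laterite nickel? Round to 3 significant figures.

The Bayes factor is the ratio of the joint likelihoods of the reading pattern under the two hypotheses.
  VMS deposit: 0.09 × 0.27 = 0.0243
  laterite nickel: 0.61 × 0.24 = 0.1464
Bayes factor = 0.0243 / 0.1464 ≈ 0.166

0.166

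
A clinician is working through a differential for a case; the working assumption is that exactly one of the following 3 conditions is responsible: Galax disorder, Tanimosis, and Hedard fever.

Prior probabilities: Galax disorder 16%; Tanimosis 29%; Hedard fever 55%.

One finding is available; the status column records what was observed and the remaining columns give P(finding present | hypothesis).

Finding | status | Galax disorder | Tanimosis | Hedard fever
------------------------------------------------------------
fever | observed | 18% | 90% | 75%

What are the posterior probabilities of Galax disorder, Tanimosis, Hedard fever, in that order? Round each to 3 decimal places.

For each hypothesis, the unnormalized posterior weight is prior × likelihood:
  Galax disorder: 0.16 × 0.18 = 0.0288
  Tanimosis: 0.29 × 0.90 = 0.261
  Hedard fever: 0.55 × 0.75 = 0.4125
The unnormalized weights sum to 0.7023.
P(Galax disorder | evidence) = 0.0288 / 0.7023 ≈ 0.041
P(Tanimosis | evidence) = 0.261 / 0.7023 ≈ 0.372
P(Hedard fever | evidence) = 0.4125 / 0.7023 ≈ 0.587

0.041, 0.372, 0.587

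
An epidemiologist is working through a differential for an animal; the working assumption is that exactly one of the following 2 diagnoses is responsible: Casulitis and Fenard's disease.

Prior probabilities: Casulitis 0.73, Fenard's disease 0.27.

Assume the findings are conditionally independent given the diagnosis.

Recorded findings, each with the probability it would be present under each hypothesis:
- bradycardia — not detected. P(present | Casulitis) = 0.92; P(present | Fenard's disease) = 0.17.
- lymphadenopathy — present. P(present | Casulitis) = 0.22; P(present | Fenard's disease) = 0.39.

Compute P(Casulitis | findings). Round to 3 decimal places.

Multiply each prior by the joint likelihood of the evidence pattern (using 1 − P(present | H) for each absent finding):
  Casulitis: 0.73 × (1 − 0.92) × 0.22 = 0.012848
  Fenard's disease: 0.27 × (1 − 0.17) × 0.39 = 0.087399
Normalizing constant Z = 0.012848 + 0.087399 = 0.10025.
P(Casulitis | evidence) = 0.012848 / 0.10025 ≈ 0.128.

0.128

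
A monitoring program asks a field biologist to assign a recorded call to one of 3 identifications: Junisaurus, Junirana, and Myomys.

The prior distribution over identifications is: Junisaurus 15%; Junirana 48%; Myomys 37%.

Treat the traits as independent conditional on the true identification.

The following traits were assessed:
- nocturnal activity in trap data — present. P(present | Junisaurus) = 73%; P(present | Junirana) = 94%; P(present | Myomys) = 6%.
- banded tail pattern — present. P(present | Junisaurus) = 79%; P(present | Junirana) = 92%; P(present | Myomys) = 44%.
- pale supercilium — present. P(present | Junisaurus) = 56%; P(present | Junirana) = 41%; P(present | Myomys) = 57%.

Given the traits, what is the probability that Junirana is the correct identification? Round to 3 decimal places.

Multiply each prior by the joint likelihood of the trait pattern:
  Junisaurus: 0.15 × 0.73 × 0.79 × 0.56 = 0.048443
  Junirana: 0.48 × 0.94 × 0.92 × 0.41 = 0.17019
  Myomys: 0.37 × 0.06 × 0.44 × 0.57 = 0.0055678
Normalizing constant Z = 0.048443 + 0.17019 + 0.0055678 = 0.2242.
P(Junirana | evidence) = 0.17019 / 0.2242 ≈ 0.759.

0.759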